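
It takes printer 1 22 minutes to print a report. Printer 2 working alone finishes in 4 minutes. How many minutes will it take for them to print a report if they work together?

Combined rate: 1/22 + 1/4 = (2 + 11)/44 = 13/44 per minute.
Time = 1 ÷ (13/44) = 44/13 minutes.

44/13 minutes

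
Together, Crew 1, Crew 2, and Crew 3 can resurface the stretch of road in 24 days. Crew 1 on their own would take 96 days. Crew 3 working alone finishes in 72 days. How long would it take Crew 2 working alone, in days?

Combined rate is 1/24 per day.
Known contribution: 1/96 + 1/72 = (3 + 4)/288 = 7/288 per day.
So Crew 2's rate is 1/24 − 7/288 = 5/288, meaning 288/5 days alone.

288/5 days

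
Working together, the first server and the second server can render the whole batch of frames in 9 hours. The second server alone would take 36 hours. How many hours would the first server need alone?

Combined rate is 1/9 per hour.
Known contribution: 1/36 per hour.
So the first server's rate is 1/9 − 1/36 = 1/12, meaning 12 hours alone.

12 hours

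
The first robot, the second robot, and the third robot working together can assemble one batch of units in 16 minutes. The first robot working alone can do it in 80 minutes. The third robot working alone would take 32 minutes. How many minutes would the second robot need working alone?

160/3 minutes

Combined rate is 1/16 per minute.
Known contribution: 1/80 + 1/32 = (2 + 5)/160 = 7/160 per minute.
So the second robot's rate is 1/16 − 7/160 = 3/160, meaning 160/3 minutes alone.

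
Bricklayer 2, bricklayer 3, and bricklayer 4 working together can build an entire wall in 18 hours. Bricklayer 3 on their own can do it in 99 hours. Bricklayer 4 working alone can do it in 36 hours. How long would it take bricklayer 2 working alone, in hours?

396/7 hours

Combined rate is 1/18 per hour.
Known contribution: 1/99 + 1/36 = (4 + 11)/396 = 15/396 = 5/132 per hour.
So bricklayer 2's rate is 1/18 − 5/132 = 7/396, meaning 396/7 hours alone.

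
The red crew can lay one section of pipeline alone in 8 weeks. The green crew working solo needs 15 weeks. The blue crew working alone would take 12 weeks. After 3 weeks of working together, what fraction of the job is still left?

Combined rate: 1/8 + 1/15 + 1/12 = (15 + 8 + 10)/120 = 33/120 = 11/40 per week.
In 3 weeks they complete 3·11/40 = 33/40 of the job.
So 7/40 remains.

7/40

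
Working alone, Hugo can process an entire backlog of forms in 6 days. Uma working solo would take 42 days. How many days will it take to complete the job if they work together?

21/4 days

Combined rate: 1/6 + 1/42 = (7 + 1)/42 = 8/42 = 4/21 per day.
Time = 1 ÷ (4/21) = 21/4 days.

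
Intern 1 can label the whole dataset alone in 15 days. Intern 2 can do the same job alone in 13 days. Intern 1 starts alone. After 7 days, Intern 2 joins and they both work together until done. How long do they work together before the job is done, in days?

26/7 days

In the first 7 days Intern 1 alone does 7/15 of the job, leaving 8/15.
Once everyone is working, combined rate: 1/15 + 1/13 = (13 + 15)/195 = 28/195 per day.
Remaining 8/15 at 28/195 per day takes 26/7 days.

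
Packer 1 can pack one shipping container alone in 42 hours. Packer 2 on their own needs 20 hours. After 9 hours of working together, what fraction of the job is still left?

47/140

Combined rate: 1/42 + 1/20 = (10 + 21)/420 = 31/420 per hour.
In 9 hours they complete 9·31/420 = 93/140 of the job.
So 47/140 remains.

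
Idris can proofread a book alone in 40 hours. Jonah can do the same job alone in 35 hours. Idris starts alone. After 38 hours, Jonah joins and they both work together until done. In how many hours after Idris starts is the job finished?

In the first 38 hours Idris alone does 38/40 = 19/20 of the job, leaving 1/20.
Once everyone is working, combined rate: 1/40 + 1/35 = (7 + 8)/280 = 15/280 = 3/56 per hour.
Remaining 1/20 at 3/56 per hour takes 14/15 hours.
Total from the start = 38 + 14/15 = 584/15 hours.

584/15 hours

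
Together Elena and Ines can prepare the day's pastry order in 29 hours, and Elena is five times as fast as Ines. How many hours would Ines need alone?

Let Ines's rate be r; then Elena's rate is 5r, so together (5 + 1)r = 6r = 1/29.
Thus r = 1/174 per hour.
Ines alone: 174 hours; Elena alone: 174/5 hours.

174 hours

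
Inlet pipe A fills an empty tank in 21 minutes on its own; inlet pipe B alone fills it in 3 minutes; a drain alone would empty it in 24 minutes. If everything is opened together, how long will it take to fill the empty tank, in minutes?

56/19 minutes

Net rate = 1/21 + 1/3 − 1/24 = (8 + 56 − 7)/168 = 57/168 = 19/56 per minute.
Filling time = 1 ÷ (19/56) = 56/19 minutes.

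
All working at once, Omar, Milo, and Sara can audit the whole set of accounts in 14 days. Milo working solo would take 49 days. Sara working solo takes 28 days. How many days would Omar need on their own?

Combined rate is 1/14 per day.
Known contribution: 1/49 + 1/28 = (4 + 7)/196 = 11/196 per day.
So Omar's rate is 1/14 − 11/196 = 3/196, meaning 196/3 days alone.

196/3 days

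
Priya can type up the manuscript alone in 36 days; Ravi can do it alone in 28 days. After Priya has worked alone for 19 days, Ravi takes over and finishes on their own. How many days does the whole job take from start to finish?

In 19 days Priya does 19/36 of the job, leaving 17/36.
Ravi works at 1/28 per day, so finishing takes 17/36 ÷ 1/28 = 119/9 days.
Total time = 19 + 119/9 = 290/9 days.

290/9 days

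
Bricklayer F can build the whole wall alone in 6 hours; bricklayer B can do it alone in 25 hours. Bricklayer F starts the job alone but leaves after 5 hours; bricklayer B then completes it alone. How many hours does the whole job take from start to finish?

55/6 hours

In 5 hours bricklayer F does 5/6 of the job, leaving 1/6.
Bricklayer B works at 1/25 per hour, so finishing takes 1/6 ÷ 1/25 = 25/6 hours.
Total time = 5 + 25/6 = 55/6 hours.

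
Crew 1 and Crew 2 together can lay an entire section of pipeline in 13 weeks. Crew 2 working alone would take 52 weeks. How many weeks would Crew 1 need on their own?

Combined rate is 1/13 per week.
Known contribution: 1/52 per week.
So Crew 1's rate is 1/13 − 1/52 = 3/52, meaning 52/3 weeks alone.

52/3 weeks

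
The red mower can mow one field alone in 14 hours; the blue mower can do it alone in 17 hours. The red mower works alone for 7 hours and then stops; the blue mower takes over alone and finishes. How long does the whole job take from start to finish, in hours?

31/2 hours

In 7 hours the red mower does 7/14 = 1/2 of the job, leaving 1/2.
The blue mower works at 1/17 per hour, so finishing takes 1/2 ÷ 1/17 = 17/2 hours.
Total time = 7 + 17/2 = 31/2 hours.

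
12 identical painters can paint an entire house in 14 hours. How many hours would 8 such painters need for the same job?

Total work is 12·14 = 168 painter-hours.
With 8 painters: 168/8 = 21 hours.

21 hours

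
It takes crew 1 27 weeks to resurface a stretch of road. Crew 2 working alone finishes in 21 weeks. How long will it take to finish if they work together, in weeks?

Combined rate: 1/27 + 1/21 = (7 + 9)/189 = 16/189 per week.
Time = 1 ÷ (16/189) = 189/16 weeks.

189/16 weeks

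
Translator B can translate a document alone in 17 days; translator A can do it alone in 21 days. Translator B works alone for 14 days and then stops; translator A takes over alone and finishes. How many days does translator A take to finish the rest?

In 14 days translator B does 14/17 of the job, leaving 3/17.
Translator A works at 1/21 per day, so finishing takes 3/17 ÷ 1/21 = 63/17 days.

63/17 days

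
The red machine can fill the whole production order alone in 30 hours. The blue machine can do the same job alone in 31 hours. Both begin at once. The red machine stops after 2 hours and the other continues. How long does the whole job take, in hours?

In the first 2 hours the combined rate is 61/930, so 61/465 of the job is done, leaving 404/465.
After the red machine leaves the rate is 1/31 per hour; the remaining 404/465 takes 404/15 hours.
Total = 2 + 404/15 = 434/15 hours.

434/15 hours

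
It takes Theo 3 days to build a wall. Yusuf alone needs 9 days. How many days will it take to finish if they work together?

With two workers the combined time is the product over the sum: 3·9/(3+9) = 27/12 = 9/4 days.

9/4 days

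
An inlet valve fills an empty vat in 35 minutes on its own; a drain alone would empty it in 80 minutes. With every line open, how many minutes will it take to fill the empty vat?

Net rate = 1/35 − 1/80 = (16 − 7)/560 = 9/560 per minute.
Filling time = 1 ÷ (9/560) = 560/9 minutes.

560/9 minutes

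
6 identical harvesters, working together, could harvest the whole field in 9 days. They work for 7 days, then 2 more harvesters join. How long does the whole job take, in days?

One harvester does 1/54 of the job per day.
After 7 days with 6 harvesters, 7/9 is done (2/9 left).
With 8 harvesters the rate is 8/54 = 4/27, so the rest takes 2/9 ÷ 4/27 = 3/2 days.
Total = 7 + 3/2 = 17/2 days.

17/2 days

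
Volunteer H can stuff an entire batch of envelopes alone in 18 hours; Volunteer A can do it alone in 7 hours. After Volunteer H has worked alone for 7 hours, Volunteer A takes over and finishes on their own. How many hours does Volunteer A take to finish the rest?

77/18 hours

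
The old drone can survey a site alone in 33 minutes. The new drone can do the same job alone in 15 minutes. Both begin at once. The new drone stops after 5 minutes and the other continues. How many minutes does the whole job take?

In the first 5 minutes the combined rate is 16/165, so 16/33 of the job is done, leaving 17/33.
After the new drone leaves the rate is 1/33 per minute; the remaining 17/33 takes 17 minutes.
Total = 5 + 17 = 22 minutes.

22 minutes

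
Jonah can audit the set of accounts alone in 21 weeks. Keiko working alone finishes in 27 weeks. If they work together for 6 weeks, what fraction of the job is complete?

Combined rate: 1/21 + 1/27 = (9 + 7)/189 = 16/189 per week.
In 6 weeks they complete 6·16/189 = 32/63 of the job.

32/63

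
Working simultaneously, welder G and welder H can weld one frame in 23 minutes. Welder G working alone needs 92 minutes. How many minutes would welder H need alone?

Combined rate is 1/23 per minute.
Known contribution: 1/92 per minute.
So welder H's rate is 1/23 − 1/92 = 3/92, meaning 92/3 minutes alone.

92/3 minutes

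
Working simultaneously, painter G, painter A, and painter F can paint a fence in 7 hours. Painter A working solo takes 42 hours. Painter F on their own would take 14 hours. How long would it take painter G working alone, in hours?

Combined rate is 1/7 per hour.
Known contribution: 1/42 + 1/14 = (1 + 3)/42 = 4/42 = 2/21 per hour.
So painter G's rate is 1/7 − 2/21 = 1/21, meaning 21 hours alone.

21 hours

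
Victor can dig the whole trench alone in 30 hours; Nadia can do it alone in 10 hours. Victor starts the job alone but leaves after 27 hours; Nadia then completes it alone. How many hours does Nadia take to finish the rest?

In 27 hours Victor does 27/30 = 9/10 of the job, leaving 1/10.
Nadia works at 1/10 per hour, so finishing takes 1/10 ÷ 1/10 = 1 hour.

1 hour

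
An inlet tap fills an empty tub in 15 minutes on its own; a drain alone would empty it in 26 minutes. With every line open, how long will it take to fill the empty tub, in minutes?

Net rate = 1/15 − 1/26 = (26 − 15)/390 = 11/390 per minute.
Filling time = 1 ÷ (11/390) = 390/11 minutes.

390/11 minutes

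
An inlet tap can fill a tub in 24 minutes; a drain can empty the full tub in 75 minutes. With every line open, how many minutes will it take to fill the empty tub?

600/17 minutes

Net rate = 1/24 − 1/75 = (25 − 8)/600 = 17/600 per minute.
Filling time = 1 ÷ (17/600) = 600/17 minutes.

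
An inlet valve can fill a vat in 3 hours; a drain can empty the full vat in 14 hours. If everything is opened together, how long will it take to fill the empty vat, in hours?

Net rate = 1/3 − 1/14 = (14 − 3)/42 = 11/42 per hour.
Filling time = 1 ÷ (11/42) = 42/11 hours.

42/11 hours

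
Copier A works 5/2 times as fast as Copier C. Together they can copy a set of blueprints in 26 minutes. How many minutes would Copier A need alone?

182/5 minutes

Let Copier C's rate be r; then Copier A's rate is (5/2)r, so together (5/2 + 1)r = (7/2)r = 1/26.
Thus r = 1/91 per minute.
Copier C alone: 91 minutes; Copier A alone: 182/5 minutes.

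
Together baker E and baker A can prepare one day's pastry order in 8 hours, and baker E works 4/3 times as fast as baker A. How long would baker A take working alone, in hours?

56/3 hours

Let baker A's rate be r; then baker E's rate is (4/3)r, so together (4/3 + 1)r = (7/3)r = 1/8.
Thus r = 3/56 per hour.
Baker A alone: 56/3 hours; baker E alone: 14 hours.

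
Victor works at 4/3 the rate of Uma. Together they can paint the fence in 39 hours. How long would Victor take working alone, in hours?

273/4 hours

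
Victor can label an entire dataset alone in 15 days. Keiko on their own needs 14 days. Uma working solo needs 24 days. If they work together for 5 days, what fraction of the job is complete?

151/168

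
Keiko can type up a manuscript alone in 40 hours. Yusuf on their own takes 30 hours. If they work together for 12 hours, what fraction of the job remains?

Combined rate: 1/40 + 1/30 = (3 + 4)/120 = 7/120 per hour.
In 12 hours they complete 12·7/120 = 7/10 of the job.
So 3/10 remains.

3/10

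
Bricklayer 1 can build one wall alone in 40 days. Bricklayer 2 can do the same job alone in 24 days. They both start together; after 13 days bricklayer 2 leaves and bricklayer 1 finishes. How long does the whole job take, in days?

In the first 13 days the combined rate is 1/15, so 13/15 of the job is done, leaving 2/15.
After bricklayer 2 leaves the rate is 1/40 per day; the remaining 2/15 takes 16/3 days.
Total = 13 + 16/3 = 55/3 days.

55/3 days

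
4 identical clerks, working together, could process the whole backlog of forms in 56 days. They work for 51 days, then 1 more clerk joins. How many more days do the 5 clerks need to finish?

4 days

One clerk does 1/224 of the job per day.
After 51 days with 4 clerks, 51/56 is done (5/56 left).
With 5 clerks the rate is 5/224, so the rest takes 5/56 ÷ 5/224 = 4 days.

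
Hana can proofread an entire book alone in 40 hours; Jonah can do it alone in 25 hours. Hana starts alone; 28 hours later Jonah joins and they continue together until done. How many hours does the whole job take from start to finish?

424/13 hours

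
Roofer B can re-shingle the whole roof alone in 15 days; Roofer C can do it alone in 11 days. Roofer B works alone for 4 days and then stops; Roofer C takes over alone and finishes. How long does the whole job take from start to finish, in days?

In 4 days Roofer B does 4/15 of the job, leaving 11/15.
Roofer C works at 1/11 per day, so finishing takes 11/15 ÷ 1/11 = 121/15 days.
Total time = 4 + 121/15 = 181/15 days.

181/15 days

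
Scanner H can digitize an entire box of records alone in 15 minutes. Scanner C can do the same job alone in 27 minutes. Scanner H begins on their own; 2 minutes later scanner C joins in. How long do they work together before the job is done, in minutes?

In the first 2 minutes scanner H alone does 2/15 of the job, leaving 13/15.
Once everyone is working, combined rate: 1/15 + 1/27 = (9 + 5)/135 = 14/135 per minute.
Remaining 13/15 at 14/135 per minute takes 117/14 minutes.

117/14 minutes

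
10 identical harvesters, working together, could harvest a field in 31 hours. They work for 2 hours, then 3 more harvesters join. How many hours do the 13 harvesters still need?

One harvester does 1/310 of the job per hour.
After 2 hours with 10 harvesters, 2/31 is done (29/31 left).
With 13 harvesters the rate is 13/310, so the rest takes 29/31 ÷ 13/310 = 290/13 hours.

290/13 hours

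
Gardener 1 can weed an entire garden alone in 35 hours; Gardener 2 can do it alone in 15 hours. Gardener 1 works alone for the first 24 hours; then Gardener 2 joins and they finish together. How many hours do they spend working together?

33/10 hours

In 24 hours Gardener 1 does 24/35 of the job, leaving 11/35.
Gardener 1 and Gardener 2 together work at 2/21 per hour, so finishing takes 11/35 ÷ 2/21 = 33/10 hours.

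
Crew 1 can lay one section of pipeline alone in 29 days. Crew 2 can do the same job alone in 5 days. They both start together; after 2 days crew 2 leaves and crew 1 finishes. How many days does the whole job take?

87/5 days

In the first 2 days the combined rate is 34/145, so 68/145 of the job is done, leaving 77/145.
After crew 2 leaves the rate is 1/29 per day; the remaining 77/145 takes 77/5 days.
Total = 2 + 77/5 = 87/5 days.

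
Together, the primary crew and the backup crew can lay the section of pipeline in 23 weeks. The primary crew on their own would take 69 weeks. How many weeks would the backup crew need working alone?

69/2 weeks

Combined rate is 1/23 per week.
Known contribution: 1/69 per week.
So the backup crew's rate is 1/23 − 1/69 = 2/69, meaning 69/2 weeks alone.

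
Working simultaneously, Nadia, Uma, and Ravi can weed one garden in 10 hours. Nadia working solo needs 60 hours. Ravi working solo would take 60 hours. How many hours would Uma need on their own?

15 hours

Combined rate is 1/10 per hour.
Known contribution: 1/60 + 1/60 = (1 + 1)/60 = 2/60 = 1/30 per hour.
So Uma's rate is 1/10 − 1/30 = 1/15, meaning 15 hours alone.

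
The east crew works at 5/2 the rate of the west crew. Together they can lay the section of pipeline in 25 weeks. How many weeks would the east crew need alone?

Let the west crew's rate be r; then the east crew's rate is (5/2)r, so together (5/2 + 1)r = (7/2)r = 1/25.
Thus r = 2/175 per week.
The west crew alone: 175/2 weeks; the east crew alone: 35 weeks.

35 weeks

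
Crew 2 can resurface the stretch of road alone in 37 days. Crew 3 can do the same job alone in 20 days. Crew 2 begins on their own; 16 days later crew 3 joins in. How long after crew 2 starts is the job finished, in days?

In the first 16 days crew 2 alone does 16/37 of the job, leaving 21/37.
Once everyone is working, combined rate: 1/37 + 1/20 = (20 + 37)/740 = 57/740 per day.
Remaining 21/37 at 57/740 per day takes 140/19 days.
Total from the start = 16 + 140/19 = 444/19 days.

444/19 days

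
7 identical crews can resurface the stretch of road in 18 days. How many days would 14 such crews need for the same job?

Total work is 7·18 = 126 crew-days.
With 14 crews: 126/14 = 9 days.

9 days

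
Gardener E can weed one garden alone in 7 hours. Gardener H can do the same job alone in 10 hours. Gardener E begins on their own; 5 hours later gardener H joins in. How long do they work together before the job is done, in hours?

In the first 5 hours gardener E alone does 5/7 of the job, leaving 2/7.
Once everyone is working, combined rate: 1/7 + 1/10 = (10 + 7)/70 = 17/70 per hour.
Remaining 2/7 at 17/70 per hour takes 20/17 hours.

20/17 hours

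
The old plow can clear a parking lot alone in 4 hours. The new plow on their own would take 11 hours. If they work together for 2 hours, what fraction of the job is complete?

Combined rate: 1/4 + 1/11 = (11 + 4)/44 = 15/44 per hour.
In 2 hours they complete 2·15/44 = 15/22 of the job.

15/22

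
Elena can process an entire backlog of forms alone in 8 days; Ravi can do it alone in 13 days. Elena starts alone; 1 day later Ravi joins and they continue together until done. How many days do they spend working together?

13/3 days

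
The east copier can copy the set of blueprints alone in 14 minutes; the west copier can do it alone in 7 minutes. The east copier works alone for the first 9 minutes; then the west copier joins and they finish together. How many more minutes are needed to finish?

In 9 minutes the east copier does 9/14 of the job, leaving 5/14.
The east copier and the west copier together work at 3/14 per minute, so finishing takes 5/14 ÷ 3/14 = 5/3 minutes.

5/3 minutes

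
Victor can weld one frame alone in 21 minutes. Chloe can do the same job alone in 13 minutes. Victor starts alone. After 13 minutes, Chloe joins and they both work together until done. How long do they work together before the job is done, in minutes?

52/17 minutes

In the first 13 minutes Victor alone does 13/21 of the job, leaving 8/21.
Once everyone is working, combined rate: 1/21 + 1/13 = (13 + 21)/273 = 34/273 per minute.
Remaining 8/21 at 34/273 per minute takes 52/17 minutes.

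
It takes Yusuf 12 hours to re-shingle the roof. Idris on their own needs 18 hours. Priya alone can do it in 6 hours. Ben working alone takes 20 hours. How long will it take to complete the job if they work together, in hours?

45/16 hours

Combined rate: 1/12 + 1/18 + 1/6 + 1/20 = (15 + 10 + 30 + 9)/180 = 64/180 = 16/45 per hour.
Time = 1 ÷ (16/45) = 45/16 hours.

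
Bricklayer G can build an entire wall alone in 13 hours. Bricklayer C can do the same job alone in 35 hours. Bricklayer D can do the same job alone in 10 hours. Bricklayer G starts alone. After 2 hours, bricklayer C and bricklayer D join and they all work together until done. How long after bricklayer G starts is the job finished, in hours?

104/17 hours

In the first 2 hours bricklayer G alone does 2/13 of the job, leaving 11/13.
Once everyone is working, combined rate: 1/13 + 1/35 + 1/10 = (70 + 26 + 91)/910 = 187/910 per hour.
Remaining 11/13 at 187/910 per hour takes 70/17 hours.
Total from the start = 2 + 70/17 = 104/17 hours.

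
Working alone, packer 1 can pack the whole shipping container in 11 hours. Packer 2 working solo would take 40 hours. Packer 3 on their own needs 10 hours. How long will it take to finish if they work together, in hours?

88/19 hours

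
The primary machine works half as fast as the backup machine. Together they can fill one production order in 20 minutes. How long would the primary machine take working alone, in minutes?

Let the backup machine's rate be r; then the primary machine's rate is (1/2)r, so together (1/2 + 1)r = (3/2)r = 1/20.
Thus r = 1/30 per minute.
The backup machine alone: 30 minutes; the primary machine alone: 60 minutes.

60 minutes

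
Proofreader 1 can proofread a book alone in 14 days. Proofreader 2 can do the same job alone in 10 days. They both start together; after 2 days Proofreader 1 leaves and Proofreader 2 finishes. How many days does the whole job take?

In the first 2 days the combined rate is 6/35, so 12/35 of the job is done, leaving 23/35.
After Proofreader 1 leaves the rate is 1/10 per day; the remaining 23/35 takes 46/7 days.
Total = 2 + 46/7 = 60/7 days.

60/7 days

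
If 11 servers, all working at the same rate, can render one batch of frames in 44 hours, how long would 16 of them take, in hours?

Total work is 11·44 = 484 server-hours.
With 16 servers: 484/16 = 121/4 hours.

121/4 hours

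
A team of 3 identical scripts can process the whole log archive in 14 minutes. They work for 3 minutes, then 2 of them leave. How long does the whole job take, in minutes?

36 minutes

One script does 1/42 of the job per minute.
After 3 minutes with 3 scripts, 3/14 is done (11/14 left).
With 1 script the rate is 1/42, so the rest takes 11/14 ÷ 1/42 = 33 minutes.
Total = 3 + 33 = 36 minutes.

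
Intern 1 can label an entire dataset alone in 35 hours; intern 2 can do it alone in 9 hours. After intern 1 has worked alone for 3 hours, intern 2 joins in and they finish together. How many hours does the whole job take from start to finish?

In 3 hours intern 1 does 3/35 of the job, leaving 32/35.
Intern 1 and intern 2 together work at 44/315 per hour, so finishing takes 32/35 ÷ 44/315 = 72/11 hours.
Total time = 3 + 72/11 = 105/11 hours.

105/11 hours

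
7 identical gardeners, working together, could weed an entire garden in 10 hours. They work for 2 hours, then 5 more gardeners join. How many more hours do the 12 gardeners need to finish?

14/3 hours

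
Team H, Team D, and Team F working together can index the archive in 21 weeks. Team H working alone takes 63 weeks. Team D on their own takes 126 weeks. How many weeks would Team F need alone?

42 weeks

Combined rate is 1/21 per week.
Known contribution: 1/63 + 1/126 = (2 + 1)/126 = 3/126 = 1/42 per week.
So Team F's rate is 1/21 − 1/42 = 1/42, meaning 42 weeks alone.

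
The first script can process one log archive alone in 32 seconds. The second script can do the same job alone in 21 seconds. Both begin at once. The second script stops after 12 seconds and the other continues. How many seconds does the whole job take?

In the first 12 seconds the combined rate is 53/672, so 53/56 of the job is done, leaving 3/56.
After the second script leaves the rate is 1/32 per second; the remaining 3/56 takes 12/7 seconds.
Total = 12 + 12/7 = 96/7 seconds.

96/7 seconds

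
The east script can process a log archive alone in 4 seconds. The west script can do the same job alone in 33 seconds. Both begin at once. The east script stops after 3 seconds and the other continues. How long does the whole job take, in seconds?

33/4 seconds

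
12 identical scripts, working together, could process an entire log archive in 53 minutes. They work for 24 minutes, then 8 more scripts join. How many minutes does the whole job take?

207/5 minutes

One script does 1/636 of the job per minute.
After 24 minutes with 12 scripts, 24/53 is done (29/53 left).
With 20 scripts the rate is 20/636 = 5/159, so the rest takes 29/53 ÷ 5/159 = 87/5 minutes.
Total = 24 + 87/5 = 207/5 minutes.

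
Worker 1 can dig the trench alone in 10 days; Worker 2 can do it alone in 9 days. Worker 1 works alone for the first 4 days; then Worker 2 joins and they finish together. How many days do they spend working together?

54/19 days

In 4 days Worker 1 does 4/10 = 2/5 of the job, leaving 3/5.
Worker 1 and Worker 2 together work at 19/90 per day, so finishing takes 3/5 ÷ 19/90 = 54/19 days.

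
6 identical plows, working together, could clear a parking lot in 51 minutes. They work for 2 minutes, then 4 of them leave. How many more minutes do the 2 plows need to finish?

One plow does 1/306 of the job per minute.
After 2 minutes with 6 plows, 2/51 is done (49/51 left).
With 2 plows the rate is 2/306 = 1/153, so the rest takes 49/51 ÷ 1/153 = 147 minutes.

147 minutes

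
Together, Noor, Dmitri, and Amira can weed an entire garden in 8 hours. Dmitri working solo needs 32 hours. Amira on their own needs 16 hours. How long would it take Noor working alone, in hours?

32 hours

Combined rate is 1/8 per hour.
Known contribution: 1/32 + 1/16 = (1 + 2)/32 = 3/32 per hour.
So Noor's rate is 1/8 − 3/32 = 1/32, meaning 32 hours alone.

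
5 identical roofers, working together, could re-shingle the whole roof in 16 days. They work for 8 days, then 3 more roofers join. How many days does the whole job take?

13 days

One roofer does 1/80 of the job per day.
After 8 days with 5 roofers, 1/2 is done (1/2 left).
With 8 roofers the rate is 8/80 = 1/10, so the rest takes 1/2 ÷ 1/10 = 5 days.
Total = 8 + 5 = 13 days.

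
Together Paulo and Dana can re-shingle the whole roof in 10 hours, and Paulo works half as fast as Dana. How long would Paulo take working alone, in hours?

30 hours

Let Dana's rate be r; then Paulo's rate is (1/2)r, so together (1/2 + 1)r = (3/2)r = 1/10.
Thus r = 1/15 per hour.
Dana alone: 15 hours; Paulo alone: 30 hours.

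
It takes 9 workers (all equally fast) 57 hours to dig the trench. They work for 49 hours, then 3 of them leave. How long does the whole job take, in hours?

One worker does 1/513 of the job per hour.
After 49 hours with 9 workers, 49/57 is done (8/57 left).
With 6 workers the rate is 6/513 = 2/171, so the rest takes 8/57 ÷ 2/171 = 12 hours.
Total = 49 + 12 = 61 hours.

61 hours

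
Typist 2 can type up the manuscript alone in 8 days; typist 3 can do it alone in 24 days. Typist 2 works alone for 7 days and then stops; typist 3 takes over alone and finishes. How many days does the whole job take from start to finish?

In 7 days typist 2 does 7/8 of the job, leaving 1/8.
Typist 3 works at 1/24 per day, so finishing takes 1/8 ÷ 1/24 = 3 days.
Total time = 7 + 3 = 10 days.

10 days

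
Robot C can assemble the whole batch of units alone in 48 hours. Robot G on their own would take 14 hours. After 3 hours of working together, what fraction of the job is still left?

81/112

Combined rate: 1/48 + 1/14 = (7 + 24)/336 = 31/336 per hour.
In 3 hours they complete 3·31/336 = 31/112 of the job.
So 81/112 remains.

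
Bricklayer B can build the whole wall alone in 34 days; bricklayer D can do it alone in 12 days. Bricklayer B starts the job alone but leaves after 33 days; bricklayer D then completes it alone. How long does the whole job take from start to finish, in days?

567/17 days

In 33 days bricklayer B does 33/34 of the job, leaving 1/34.
Bricklayer D works at 1/12 per day, so finishing takes 1/34 ÷ 1/12 = 6/17 days.
Total time = 33 + 6/17 = 567/17 days.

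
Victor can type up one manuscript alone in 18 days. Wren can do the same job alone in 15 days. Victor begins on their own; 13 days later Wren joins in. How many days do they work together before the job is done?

In the first 13 days Victor alone does 13/18 of the job, leaving 5/18.
Once everyone is working, combined rate: 1/18 + 1/15 = (5 + 6)/90 = 11/90 per day.
Remaining 5/18 at 11/90 per day takes 25/11 days.

25/11 days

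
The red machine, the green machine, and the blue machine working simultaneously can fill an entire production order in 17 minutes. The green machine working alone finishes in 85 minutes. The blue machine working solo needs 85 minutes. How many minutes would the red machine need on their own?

85/3 minutes

Combined rate is 1/17 per minute.
Known contribution: 1/85 + 1/85 = (1 + 1)/85 = 2/85 per minute.
So the red machine's rate is 1/17 − 2/85 = 3/85, meaning 85/3 minutes alone.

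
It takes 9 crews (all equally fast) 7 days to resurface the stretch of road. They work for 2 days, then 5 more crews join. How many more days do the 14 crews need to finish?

45/14 days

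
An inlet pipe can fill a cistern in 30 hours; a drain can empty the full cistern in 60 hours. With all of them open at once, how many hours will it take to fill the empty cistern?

Net rate = 1/30 − 1/60 = (2 − 1)/60 = 1/60 per hour.
Filling time = 1 ÷ (1/60) = 60 hours.

60 hours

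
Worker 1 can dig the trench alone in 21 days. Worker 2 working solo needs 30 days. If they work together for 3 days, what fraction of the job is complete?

Combined rate: 1/21 + 1/30 = (10 + 7)/210 = 17/210 per day.
In 3 days they complete 3·17/210 = 17/70 of the job.

17/70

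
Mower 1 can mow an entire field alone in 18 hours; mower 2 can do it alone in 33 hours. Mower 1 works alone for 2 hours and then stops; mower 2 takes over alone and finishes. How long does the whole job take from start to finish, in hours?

94/3 hours

In 2 hours mower 1 does 2/18 = 1/9 of the job, leaving 8/9.
Mower 2 works at 1/33 per hour, so finishing takes 8/9 ÷ 1/33 = 88/3 hours.
Total time = 2 + 88/3 = 94/3 hours.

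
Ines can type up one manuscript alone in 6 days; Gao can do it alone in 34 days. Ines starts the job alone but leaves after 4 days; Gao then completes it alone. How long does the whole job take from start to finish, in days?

46/3 days

In 4 days Ines does 4/6 = 2/3 of the job, leaving 1/3.
Gao works at 1/34 per day, so finishing takes 1/3 ÷ 1/34 = 34/3 days.
Total time = 4 + 34/3 = 46/3 days.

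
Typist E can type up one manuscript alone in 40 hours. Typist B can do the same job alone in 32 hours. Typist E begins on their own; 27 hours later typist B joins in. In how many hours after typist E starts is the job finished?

295/9 hours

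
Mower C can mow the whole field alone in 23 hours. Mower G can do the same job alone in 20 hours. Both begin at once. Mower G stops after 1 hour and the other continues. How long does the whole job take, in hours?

437/20 hours

In the first 1 hour the combined rate is 43/460, so 43/460 of the job is done, leaving 417/460.
After mower G leaves the rate is 1/23 per hour; the remaining 417/460 takes 417/20 hours.
Total = 1 + 417/20 = 437/20 hours.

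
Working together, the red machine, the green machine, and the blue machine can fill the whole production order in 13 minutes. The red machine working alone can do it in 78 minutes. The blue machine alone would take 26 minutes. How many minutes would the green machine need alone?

39 minutes

Combined rate is 1/13 per minute.
Known contribution: 1/78 + 1/26 = (1 + 3)/78 = 4/78 = 2/39 per minute.
So the green machine's rate is 1/13 − 2/39 = 1/39, meaning 39 minutes alone.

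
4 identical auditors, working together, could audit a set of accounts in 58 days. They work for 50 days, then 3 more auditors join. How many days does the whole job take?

382/7 days

One auditor does 1/232 of the job per day.
After 50 days with 4 auditors, 25/29 is done (4/29 left).
With 7 auditors the rate is 7/232, so the rest takes 4/29 ÷ 7/232 = 32/7 days.
Total = 50 + 32/7 = 382/7 days.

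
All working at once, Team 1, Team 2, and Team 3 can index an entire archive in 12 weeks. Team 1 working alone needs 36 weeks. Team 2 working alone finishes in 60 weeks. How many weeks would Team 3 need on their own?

180/7 weeks

Combined rate is 1/12 per week.
Known contribution: 1/36 + 1/60 = (5 + 3)/180 = 8/180 = 2/45 per week.
So Team 3's rate is 1/12 − 2/45 = 7/180, meaning 180/7 weeks alone.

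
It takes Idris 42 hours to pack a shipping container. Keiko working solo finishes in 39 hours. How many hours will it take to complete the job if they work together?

182/9 hours

Combined rate: 1/42 + 1/39 = (13 + 14)/546 = 27/546 = 9/182 per hour.
Time = 1 ÷ (9/182) = 182/9 hours.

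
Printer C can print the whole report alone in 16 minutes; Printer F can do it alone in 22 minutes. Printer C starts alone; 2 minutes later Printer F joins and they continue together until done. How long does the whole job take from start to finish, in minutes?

In 2 minutes Printer C does 2/16 = 1/8 of the job, leaving 7/8.
Printer C and Printer F together work at 19/176 per minute, so finishing takes 7/8 ÷ 19/176 = 154/19 minutes.
Total time = 2 + 154/19 = 192/19 minutes.

192/19 minutes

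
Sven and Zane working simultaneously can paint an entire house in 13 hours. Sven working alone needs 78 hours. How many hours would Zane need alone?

78/5 hours

Combined rate is 1/13 per hour.
Known contribution: 1/78 per hour.
So Zane's rate is 1/13 − 1/78 = 5/78, meaning 78/5 hours alone.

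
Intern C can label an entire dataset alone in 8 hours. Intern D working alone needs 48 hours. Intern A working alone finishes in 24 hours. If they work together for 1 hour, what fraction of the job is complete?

3/16

Combined rate: 1/8 + 1/48 + 1/24 = (6 + 1 + 2)/48 = 9/48 = 3/16 per hour.
In 1 hour they complete 1·3/16 = 3/16 of the job.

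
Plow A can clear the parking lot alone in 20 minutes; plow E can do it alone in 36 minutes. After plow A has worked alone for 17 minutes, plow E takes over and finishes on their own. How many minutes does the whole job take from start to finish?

112/5 minutes

In 17 minutes plow A does 17/20 of the job, leaving 3/20.
Plow E works at 1/36 per minute, so finishing takes 3/20 ÷ 1/36 = 27/5 minutes.
Total time = 17 + 27/5 = 112/5 minutes.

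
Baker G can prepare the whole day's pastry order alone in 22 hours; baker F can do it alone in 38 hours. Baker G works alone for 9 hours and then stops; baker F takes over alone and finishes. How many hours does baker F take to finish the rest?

In 9 hours baker G does 9/22 of the job, leaving 13/22.
Baker F works at 1/38 per hour, so finishing takes 13/22 ÷ 1/38 = 247/11 hours.

247/11 hours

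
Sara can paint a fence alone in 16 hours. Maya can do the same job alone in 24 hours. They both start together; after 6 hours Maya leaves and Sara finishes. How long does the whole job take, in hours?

12 hours

In the first 6 hours the combined rate is 5/48, so 5/8 of the job is done, leaving 3/8.
After Maya leaves the rate is 1/16 per hour; the remaining 3/8 takes 6 hours.
Total = 6 + 6 = 12 hours.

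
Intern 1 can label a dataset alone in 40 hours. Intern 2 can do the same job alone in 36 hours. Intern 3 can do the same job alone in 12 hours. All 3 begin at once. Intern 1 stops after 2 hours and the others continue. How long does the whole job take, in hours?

In the first 2 hours the combined rate is 49/360, so 49/180 of the job is done, leaving 131/180.
After intern 1 leaves the rate is 1/9 per hour; the remaining 131/180 takes 131/20 hours.
Total = 2 + 131/20 = 171/20 hours.

171/20 hours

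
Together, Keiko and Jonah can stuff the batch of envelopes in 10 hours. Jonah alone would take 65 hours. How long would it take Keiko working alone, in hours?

130/11 hours

Combined rate is 1/10 per hour.
Known contribution: 1/65 per hour.
So Keiko's rate is 1/10 − 1/65 = 11/130, meaning 130/11 hours alone.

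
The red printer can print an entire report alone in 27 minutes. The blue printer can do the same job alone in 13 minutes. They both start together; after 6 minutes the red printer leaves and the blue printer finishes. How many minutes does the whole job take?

91/9 minutes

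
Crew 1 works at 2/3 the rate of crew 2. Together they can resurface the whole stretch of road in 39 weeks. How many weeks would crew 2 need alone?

65 weeks

Let crew 2's rate be r; then crew 1's rate is (2/3)r, so together (2/3 + 1)r = (5/3)r = 1/39.
Thus r = 1/65 per week.
Crew 2 alone: 65 weeks; crew 1 alone: 195/2 weeks.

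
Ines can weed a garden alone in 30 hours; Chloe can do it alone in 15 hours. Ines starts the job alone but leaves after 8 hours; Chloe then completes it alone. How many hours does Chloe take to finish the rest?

11 hours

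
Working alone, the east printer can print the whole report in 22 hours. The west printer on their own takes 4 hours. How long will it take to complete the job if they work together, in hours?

44/13 hours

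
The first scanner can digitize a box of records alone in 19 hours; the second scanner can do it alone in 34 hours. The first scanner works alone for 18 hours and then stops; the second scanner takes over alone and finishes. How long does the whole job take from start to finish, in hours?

In 18 hours the first scanner does 18/19 of the job, leaving 1/19.
The second scanner works at 1/34 per hour, so finishing takes 1/19 ÷ 1/34 = 34/19 hours.
Total time = 18 + 34/19 = 376/19 hours.

376/19 hours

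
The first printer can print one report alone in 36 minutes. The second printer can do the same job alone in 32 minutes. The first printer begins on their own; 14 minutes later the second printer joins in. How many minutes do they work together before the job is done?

176/17 minutes

In the first 14 minutes the first printer alone does 14/36 = 7/18 of the job, leaving 11/18.
Once everyone is working, combined rate: 1/36 + 1/32 = (8 + 9)/288 = 17/288 per minute.
Remaining 11/18 at 17/288 per minute takes 176/17 minutes.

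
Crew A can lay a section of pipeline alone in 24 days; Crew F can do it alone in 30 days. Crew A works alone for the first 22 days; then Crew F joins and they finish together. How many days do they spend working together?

10/9 days

In 22 days Crew A does 22/24 = 11/12 of the job, leaving 1/12.
Crew A and Crew F together work at 3/40 per day, so finishing takes 1/12 ÷ 3/40 = 10/9 days.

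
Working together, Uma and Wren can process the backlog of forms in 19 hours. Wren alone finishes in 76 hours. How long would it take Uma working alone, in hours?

Combined rate is 1/19 per hour.
Known contribution: 1/76 per hour.
So Uma's rate is 1/19 − 1/76 = 3/76, meaning 76/3 hours alone.

76/3 hours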